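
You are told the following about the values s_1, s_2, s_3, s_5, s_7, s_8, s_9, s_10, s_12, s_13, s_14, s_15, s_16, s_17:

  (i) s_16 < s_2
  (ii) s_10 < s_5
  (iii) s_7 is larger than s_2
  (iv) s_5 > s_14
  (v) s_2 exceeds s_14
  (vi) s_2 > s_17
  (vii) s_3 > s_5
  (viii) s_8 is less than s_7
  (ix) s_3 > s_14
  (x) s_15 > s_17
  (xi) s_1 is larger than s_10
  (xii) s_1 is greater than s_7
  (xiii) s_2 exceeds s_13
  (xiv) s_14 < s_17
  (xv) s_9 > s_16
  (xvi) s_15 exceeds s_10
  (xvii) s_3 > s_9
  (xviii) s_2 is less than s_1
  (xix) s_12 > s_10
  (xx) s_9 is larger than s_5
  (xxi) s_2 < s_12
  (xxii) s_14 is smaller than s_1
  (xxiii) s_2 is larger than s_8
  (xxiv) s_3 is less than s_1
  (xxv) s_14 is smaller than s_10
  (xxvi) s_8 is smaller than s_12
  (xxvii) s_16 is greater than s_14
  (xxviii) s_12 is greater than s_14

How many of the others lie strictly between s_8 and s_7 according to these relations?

The relations place s_8 below s_7. An element lies strictly between them when it is forced above s_8 and also forced below s_7.
Above s_8: {s_2, s_12, s_1}. Below s_7: {s_13, s_14, s_17, s_16, s_2}.
Intersection: {s_2} — 1.

1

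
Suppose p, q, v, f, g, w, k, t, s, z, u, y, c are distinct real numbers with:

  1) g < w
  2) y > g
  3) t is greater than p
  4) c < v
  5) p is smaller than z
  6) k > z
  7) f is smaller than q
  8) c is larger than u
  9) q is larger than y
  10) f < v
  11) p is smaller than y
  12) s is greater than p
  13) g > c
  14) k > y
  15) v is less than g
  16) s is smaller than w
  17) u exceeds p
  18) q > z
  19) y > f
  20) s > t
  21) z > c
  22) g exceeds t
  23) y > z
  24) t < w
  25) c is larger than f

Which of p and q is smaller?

Link the given pairs in sequence: p < u; u < c; c < v; v < g; g < y; y < q.
Together: p < u < c < v < g < y < q.
So p < q; p is the smaller of the two.

p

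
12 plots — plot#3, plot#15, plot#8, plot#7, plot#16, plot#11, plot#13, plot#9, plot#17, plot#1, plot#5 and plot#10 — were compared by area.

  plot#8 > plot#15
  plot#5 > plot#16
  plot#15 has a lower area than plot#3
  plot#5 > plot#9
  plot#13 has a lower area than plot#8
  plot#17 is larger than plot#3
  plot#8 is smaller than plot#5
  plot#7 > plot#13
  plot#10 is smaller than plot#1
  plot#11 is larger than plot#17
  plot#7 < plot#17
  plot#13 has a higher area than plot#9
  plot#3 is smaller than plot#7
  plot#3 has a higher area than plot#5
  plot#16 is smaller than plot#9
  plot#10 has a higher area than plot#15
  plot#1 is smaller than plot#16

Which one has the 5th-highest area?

Chaining the given pairs: plot#15 < plot#10 < plot#1 < plot#16 < plot#9 < plot#13 < plot#8 < plot#5 < plot#3 < plot#7 < plot#17 < plot#11.
Counting 5 from the largest end gives plot#5.

plot#5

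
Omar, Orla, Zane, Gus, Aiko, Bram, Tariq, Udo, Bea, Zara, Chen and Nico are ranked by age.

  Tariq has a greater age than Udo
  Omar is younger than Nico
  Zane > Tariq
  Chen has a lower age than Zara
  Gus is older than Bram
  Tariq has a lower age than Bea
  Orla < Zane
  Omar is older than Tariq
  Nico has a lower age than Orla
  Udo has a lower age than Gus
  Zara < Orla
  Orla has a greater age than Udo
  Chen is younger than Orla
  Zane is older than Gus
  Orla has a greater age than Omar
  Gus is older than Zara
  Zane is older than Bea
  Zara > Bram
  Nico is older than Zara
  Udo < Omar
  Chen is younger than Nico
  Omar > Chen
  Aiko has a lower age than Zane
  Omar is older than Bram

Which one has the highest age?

Chaining downward from Zane: directly below it, Tariq, Bea, Orla, Aiko, Gus; then Udo, Bram, Chen, Zara, Omar, Nico.
That covers every other element, and nothing is given above Zane, so Zane is the highest age.

Zane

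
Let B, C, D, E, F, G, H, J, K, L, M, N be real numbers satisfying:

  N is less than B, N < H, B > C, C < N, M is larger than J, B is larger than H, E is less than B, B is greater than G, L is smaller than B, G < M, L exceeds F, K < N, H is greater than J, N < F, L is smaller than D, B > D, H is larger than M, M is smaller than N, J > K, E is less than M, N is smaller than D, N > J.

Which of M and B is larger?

Link the given pairs in sequence: M < N; N < F; F < L; L < D; D < B.
Together: M < N < F < L < D < B.
So M < B; B is the larger of the two.

B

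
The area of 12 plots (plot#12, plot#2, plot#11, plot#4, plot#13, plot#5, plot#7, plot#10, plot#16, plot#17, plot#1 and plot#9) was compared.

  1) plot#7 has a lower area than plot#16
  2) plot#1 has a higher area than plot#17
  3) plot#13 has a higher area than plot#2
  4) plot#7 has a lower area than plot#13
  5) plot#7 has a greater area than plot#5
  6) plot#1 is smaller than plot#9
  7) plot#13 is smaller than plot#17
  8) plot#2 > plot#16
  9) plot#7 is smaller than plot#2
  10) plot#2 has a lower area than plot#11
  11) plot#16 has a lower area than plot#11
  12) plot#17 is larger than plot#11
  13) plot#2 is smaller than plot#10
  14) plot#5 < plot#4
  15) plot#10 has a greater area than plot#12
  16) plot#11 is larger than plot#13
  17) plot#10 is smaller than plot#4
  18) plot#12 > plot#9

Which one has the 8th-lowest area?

plot#1

Piecing the relations together gives one ordering: plot#5 < plot#7 < plot#16 < plot#2 < plot#13 < plot#11 < plot#17 < plot#1 < plot#9 < plot#12 < plot#10 < plot#4.
The 8th smallest is plot#1.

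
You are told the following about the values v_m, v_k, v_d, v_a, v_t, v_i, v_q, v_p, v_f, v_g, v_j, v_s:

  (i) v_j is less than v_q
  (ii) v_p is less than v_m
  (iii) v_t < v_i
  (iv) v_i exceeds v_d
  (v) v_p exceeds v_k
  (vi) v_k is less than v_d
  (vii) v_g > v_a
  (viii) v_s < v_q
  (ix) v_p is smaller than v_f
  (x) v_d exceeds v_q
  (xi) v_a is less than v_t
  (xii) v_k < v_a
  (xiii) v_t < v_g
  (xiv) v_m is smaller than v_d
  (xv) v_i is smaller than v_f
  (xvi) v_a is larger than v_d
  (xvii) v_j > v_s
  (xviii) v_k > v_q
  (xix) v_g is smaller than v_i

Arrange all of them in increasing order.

v_s < v_j < v_q < v_k < v_p < v_m < v_d < v_a < v_t < v_g < v_i < v_f

Nothing is placed below v_s, so it is least; from there v_s < v_j; v_j < v_q; v_q < v_k; v_k < v_p; v_p < v_m; v_m < v_d; v_d < v_a; v_a < v_t; v_t < v_g; v_g < v_i; v_i < v_f, each given directly.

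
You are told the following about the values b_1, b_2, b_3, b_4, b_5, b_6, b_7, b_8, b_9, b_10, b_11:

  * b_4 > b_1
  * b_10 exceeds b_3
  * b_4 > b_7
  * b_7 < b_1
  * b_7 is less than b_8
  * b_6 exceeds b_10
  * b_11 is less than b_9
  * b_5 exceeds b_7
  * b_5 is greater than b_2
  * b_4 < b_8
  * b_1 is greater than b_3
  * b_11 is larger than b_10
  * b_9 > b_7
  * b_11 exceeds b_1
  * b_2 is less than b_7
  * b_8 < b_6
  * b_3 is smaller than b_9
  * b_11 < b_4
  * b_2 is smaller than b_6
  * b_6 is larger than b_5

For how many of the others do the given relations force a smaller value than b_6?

The elements the relations force below b_6 are b_2, b_7, b_3, b_10, b_5, b_1, b_11, b_4, b_8 — no chain reaches any other.
That is 9.

9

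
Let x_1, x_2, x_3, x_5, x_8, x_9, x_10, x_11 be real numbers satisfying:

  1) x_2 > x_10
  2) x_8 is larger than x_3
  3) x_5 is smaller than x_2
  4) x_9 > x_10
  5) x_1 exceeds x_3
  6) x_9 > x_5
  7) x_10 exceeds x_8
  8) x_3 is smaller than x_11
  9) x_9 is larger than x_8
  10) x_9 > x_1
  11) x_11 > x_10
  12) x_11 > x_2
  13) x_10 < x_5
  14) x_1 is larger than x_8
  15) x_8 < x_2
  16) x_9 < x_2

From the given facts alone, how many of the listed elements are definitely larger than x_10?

4

The elements the relations force above x_10 are x_5, x_9, x_2, x_11 — no chain reaches any other.
That is 4.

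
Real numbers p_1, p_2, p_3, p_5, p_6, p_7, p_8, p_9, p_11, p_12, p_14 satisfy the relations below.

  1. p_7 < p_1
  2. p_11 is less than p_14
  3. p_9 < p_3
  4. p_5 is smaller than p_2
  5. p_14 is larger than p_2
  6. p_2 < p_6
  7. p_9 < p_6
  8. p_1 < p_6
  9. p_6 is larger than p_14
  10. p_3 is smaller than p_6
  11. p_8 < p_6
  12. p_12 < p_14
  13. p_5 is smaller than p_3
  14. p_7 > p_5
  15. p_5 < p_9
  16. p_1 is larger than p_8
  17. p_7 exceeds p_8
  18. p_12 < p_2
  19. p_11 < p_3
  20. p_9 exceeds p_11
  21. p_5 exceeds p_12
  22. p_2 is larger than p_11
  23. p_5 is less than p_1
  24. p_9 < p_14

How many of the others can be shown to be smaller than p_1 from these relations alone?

4

The elements the relations force below p_1 are p_12, p_8, p_5, p_7 — no chain reaches any other.
That is 4.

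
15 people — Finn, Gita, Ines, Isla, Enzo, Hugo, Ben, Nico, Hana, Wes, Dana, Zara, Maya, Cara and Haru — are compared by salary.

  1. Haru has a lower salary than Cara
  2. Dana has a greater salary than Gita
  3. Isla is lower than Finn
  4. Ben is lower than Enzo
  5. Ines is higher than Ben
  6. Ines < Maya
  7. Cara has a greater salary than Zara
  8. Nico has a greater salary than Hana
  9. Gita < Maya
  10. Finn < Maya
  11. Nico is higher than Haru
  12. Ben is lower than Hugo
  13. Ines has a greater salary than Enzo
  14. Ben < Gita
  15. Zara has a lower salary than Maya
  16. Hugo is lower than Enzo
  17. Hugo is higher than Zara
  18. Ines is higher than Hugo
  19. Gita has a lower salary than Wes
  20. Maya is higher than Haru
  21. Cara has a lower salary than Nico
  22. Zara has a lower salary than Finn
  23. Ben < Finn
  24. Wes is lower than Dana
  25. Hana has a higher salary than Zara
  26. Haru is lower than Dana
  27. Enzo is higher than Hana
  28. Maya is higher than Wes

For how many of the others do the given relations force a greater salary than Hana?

The elements the relations force above Hana are Nico, Enzo, Ines, Maya — no chain reaches any other.
That is 4.

4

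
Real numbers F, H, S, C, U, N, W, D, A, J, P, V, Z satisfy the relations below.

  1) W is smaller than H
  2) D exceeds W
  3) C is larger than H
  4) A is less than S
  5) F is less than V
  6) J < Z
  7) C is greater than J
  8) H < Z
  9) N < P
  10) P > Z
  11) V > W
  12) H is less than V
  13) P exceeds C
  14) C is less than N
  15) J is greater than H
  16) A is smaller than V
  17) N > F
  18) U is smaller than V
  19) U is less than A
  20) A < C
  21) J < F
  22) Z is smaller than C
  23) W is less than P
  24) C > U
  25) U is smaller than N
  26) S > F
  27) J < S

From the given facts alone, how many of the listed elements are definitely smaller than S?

The elements the relations force below S are W, H, U, J, A, F — no chain reaches any other.
That is 6.

6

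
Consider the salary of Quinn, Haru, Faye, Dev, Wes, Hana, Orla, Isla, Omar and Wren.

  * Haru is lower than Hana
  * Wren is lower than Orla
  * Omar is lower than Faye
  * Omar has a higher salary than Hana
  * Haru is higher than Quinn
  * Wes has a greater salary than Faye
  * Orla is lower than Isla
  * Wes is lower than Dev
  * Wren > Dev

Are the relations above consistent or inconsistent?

Every relation is compatible with Quinn < Haru < Hana < Omar < Faye < Wes < Dev < Wren < Orla < Isla; the set is consistent.

consistent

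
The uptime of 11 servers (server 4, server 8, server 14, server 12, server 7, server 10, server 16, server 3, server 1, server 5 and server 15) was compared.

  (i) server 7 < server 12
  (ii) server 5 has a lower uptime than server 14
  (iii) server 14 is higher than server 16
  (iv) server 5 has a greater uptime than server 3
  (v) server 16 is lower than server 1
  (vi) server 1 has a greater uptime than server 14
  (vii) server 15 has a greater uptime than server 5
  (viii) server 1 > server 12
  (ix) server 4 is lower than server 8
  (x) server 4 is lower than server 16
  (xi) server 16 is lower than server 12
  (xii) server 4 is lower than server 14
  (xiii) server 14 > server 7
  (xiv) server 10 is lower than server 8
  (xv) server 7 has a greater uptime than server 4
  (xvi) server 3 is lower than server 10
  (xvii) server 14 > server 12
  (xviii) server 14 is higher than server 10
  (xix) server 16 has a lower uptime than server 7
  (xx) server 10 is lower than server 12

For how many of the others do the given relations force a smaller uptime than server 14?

From server 14 the given relations immediately reach server 10, server 5, server 4, server 16, server 7, server 12.
From those, server 3 — 7 in total.
No other element is forced below server 14 by the given relations, so the count is 7.

7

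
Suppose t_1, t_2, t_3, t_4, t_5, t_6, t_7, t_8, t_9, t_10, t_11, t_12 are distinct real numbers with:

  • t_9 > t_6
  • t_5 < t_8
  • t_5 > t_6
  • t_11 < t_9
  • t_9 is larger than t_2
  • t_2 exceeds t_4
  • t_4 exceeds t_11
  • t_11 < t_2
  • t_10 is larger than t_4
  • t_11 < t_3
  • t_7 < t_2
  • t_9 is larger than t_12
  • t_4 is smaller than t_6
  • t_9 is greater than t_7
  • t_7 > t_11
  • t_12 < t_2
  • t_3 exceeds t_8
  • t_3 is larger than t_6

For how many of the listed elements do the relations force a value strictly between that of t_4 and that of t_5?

Chaining upward from t_4 reaches: t_6, t_2, t_10, t_8, t_9, t_3.
Chaining downward from t_5 reaches: t_11, t_6.
Strictly between t_4 and t_5 are those in both lists: t_6 — 1 element.

1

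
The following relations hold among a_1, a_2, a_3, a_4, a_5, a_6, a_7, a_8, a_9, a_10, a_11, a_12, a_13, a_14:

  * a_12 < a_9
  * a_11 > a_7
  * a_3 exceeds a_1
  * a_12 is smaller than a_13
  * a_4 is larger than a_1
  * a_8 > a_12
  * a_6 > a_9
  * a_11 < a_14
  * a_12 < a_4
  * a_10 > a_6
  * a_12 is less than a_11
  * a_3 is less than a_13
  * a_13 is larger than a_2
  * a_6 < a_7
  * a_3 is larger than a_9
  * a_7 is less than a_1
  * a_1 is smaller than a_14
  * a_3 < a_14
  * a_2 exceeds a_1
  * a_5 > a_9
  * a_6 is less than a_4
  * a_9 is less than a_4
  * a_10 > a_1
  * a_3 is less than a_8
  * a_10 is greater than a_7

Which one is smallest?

a_9 is not least since a_12 < a_9; a_6 is not least since a_9 < a_6; a_7 is not least since a_6 < a_7; a_1 is not least since a_7 < a_1; a_11 is not least since a_12 < a_11; a_2 is not least since a_1 < a_2; a_4 is not least since a_12 < a_4; a_3 is not least since a_1 < a_3; a_5 is not least since a_9 < a_5; a_10 is not least since a_7 < a_10; a_13 is not least since a_12 < a_13; a_8 is not least since a_3 < a_8; a_14 is not least since a_11 < a_14.
Only a_12 has nothing below it, so a_12 is the smallest.

a_12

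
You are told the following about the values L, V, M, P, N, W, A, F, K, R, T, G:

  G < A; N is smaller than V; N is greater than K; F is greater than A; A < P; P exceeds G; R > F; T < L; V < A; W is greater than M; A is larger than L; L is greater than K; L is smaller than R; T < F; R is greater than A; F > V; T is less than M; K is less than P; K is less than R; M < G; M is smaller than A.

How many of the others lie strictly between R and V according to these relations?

2

The relations place V below R. An element lies strictly between them when it is forced above V and also forced below R.
Above V: {A, F, P}. Below R: {K, N, T, M, L, G, A, F}.
Intersection: {A, F} — 2.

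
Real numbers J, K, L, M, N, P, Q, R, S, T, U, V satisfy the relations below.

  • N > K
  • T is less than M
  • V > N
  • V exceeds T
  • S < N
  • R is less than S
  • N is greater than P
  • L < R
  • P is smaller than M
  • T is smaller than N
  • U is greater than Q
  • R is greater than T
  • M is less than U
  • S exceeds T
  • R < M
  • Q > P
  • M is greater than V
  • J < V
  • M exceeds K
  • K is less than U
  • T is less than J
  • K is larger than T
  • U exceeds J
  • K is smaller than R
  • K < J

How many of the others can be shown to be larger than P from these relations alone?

5

Directly above P: N, Q, M.
One step further: V, U (5 so far).
No other element is forced above P by the given relations, so the count is 5.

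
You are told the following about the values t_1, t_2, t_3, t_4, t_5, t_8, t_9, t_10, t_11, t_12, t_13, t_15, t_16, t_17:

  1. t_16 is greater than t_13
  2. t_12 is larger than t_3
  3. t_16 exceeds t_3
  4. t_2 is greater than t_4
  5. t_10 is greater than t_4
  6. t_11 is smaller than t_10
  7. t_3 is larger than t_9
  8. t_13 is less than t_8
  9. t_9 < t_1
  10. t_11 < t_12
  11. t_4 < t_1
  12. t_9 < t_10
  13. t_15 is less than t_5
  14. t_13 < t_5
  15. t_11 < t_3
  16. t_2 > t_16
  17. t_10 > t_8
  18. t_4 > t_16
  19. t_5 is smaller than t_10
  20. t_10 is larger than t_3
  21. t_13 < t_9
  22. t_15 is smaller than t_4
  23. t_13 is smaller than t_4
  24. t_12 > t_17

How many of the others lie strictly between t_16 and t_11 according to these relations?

Chaining upward from t_11 reaches: t_3, t_4, t_12, t_1, t_10, t_2.
Chaining downward from t_16 reaches: t_13, t_9, t_3.
Strictly between t_11 and t_16 are those in both lists: t_3 — 1 element.

1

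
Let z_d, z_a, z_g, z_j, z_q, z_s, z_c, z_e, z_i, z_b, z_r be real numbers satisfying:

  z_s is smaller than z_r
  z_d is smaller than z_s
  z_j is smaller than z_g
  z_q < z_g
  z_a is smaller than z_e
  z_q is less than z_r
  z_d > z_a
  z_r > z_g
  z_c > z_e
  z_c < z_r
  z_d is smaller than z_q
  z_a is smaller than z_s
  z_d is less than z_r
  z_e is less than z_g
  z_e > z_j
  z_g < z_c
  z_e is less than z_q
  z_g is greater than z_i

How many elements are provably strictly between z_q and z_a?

2

Chaining upward from z_a reaches: z_d, z_e, z_g, z_c, z_s, z_r.
Chaining downward from z_q reaches: z_j, z_d, z_e.
Strictly between z_a and z_q are those in both lists: z_d, z_e — 2 elements.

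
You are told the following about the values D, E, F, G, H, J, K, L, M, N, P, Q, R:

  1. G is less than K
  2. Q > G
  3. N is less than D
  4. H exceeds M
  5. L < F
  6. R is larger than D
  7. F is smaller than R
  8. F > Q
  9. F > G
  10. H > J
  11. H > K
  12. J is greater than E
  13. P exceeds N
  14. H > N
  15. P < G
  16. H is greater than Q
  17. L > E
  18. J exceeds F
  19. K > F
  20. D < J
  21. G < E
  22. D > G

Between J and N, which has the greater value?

N < P and P < G give N < G.
With G < E: N < P < G < E.
Then E < L extends the chain to L.
Then L < F extends the chain to F.
Then F < J extends the chain to J.
So N < J; J is the larger of the two.

J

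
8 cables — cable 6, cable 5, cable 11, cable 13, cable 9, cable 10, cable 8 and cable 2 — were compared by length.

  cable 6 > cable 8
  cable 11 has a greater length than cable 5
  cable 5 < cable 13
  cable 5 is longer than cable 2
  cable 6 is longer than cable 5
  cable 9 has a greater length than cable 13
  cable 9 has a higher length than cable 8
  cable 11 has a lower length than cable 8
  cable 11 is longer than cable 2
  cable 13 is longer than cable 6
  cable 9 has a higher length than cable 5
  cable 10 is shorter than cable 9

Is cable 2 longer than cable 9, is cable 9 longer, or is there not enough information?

cable 2 < cable 5 and cable 5 < cable 11 give cable 2 < cable 11.
Then cable 11 < cable 8 extends the chain to cable 8.
With cable 8 < cable 6: cable 2 < cable 5 < cable 11 < cable 8 < cable 6.
With cable 6 < cable 13: cable 2 < cable 5 < cable 11 < cable 8 < cable 6 < cable 13.
With cable 13 < cable 9: cable 2 < cable 5 < cable 11 < cable 8 < cable 6 < cable 13 < cable 9.
So cable 9 is longer.

cable 9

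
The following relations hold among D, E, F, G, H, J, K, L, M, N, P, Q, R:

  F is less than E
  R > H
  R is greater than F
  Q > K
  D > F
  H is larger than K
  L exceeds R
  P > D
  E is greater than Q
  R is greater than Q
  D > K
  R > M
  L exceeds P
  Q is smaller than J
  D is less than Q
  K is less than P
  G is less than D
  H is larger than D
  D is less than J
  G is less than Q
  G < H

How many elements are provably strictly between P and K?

1

Chaining upward from K reaches: D, Q, H, R, J, L, E.
Chaining downward from P reaches: F, G, D.
Strictly between K and P are those in both lists: D — 1 element.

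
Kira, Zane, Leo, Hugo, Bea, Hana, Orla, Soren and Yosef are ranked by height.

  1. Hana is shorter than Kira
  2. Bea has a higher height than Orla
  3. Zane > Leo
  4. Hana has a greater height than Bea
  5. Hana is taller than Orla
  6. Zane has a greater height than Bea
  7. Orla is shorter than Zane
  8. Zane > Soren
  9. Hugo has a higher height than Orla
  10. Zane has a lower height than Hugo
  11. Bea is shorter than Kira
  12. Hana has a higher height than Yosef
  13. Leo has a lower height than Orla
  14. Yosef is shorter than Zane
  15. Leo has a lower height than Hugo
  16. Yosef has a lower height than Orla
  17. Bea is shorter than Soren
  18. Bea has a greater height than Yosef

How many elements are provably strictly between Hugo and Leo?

The relations place Leo below Hugo. An element lies strictly between them when it is forced above Leo and also forced below Hugo.
Above Leo: {Orla, Bea, Hana, Kira, Soren, Zane}. Below Hugo: {Yosef, Orla, Bea, Soren, Zane}.
Intersection: {Orla, Bea, Soren, Zane} — 4.

4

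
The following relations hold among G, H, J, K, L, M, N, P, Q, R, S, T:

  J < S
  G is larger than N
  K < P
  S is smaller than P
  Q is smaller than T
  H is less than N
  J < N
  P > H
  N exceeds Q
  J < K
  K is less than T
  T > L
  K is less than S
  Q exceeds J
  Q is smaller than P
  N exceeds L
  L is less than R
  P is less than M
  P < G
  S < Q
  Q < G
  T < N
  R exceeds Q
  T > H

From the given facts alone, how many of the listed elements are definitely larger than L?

4

From L the given relations immediately reach T, R, N.
From those, G — 4 in total.
Nothing else is reachable above L; 4 in all.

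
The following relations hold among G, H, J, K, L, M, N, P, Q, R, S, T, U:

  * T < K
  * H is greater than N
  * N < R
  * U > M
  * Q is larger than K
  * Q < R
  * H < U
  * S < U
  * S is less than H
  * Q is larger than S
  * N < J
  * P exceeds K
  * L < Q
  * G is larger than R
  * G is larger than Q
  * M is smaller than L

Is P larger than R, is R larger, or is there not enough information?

Following every chain through P: below P we get T, K.
R is not reached, and no chain runs the other way from R to P.
So the given relations leave the order of P and R undetermined.

undetermined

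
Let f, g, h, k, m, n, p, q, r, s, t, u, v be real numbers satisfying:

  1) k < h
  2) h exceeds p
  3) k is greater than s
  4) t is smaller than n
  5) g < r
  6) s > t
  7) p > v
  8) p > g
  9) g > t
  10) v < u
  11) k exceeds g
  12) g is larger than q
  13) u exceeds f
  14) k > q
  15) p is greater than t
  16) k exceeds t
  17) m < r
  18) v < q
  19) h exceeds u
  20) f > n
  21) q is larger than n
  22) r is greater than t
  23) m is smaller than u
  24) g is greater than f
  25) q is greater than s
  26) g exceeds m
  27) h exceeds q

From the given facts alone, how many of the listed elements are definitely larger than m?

From m the given relations immediately reach g, u, r.
From those, p, k, h — 6 in total.
No other element is forced above m by the given relations, so the count is 6.

6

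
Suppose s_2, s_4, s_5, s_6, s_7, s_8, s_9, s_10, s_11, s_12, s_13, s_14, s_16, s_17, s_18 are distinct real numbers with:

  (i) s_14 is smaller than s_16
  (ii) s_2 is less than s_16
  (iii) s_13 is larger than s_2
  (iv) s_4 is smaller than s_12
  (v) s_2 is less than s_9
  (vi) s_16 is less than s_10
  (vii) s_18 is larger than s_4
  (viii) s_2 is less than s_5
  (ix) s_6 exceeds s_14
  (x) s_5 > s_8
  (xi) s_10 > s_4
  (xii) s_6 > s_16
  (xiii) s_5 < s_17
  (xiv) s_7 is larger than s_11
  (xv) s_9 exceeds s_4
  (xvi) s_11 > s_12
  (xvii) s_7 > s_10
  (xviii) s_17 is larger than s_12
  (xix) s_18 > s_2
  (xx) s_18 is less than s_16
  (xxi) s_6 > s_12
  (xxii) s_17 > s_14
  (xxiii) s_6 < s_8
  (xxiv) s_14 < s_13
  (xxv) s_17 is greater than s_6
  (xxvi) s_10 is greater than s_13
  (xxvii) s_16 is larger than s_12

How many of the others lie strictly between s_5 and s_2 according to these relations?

4

The relations place s_2 below s_5. An element lies strictly between them when it is forced above s_2 and also forced below s_5.
Above s_2: {s_9, s_18, s_13, s_16, s_6, s_8, s_17, s_10, s_7}. Below s_5: {s_4, s_14, s_18, s_12, s_16, s_6, s_8}.
Intersection: {s_18, s_16, s_6, s_8} — 4.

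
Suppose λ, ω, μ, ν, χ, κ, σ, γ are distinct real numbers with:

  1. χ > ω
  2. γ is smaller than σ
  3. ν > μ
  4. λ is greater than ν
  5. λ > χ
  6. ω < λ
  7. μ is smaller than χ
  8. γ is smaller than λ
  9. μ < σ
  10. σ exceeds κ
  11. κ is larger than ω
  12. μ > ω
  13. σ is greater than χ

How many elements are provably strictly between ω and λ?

3

The relations place ω below λ. An element lies strictly between them when it is forced above ω and also forced below λ.
Above ω: {μ, κ, ν, χ, σ}. Below λ: {γ, μ, ν, χ}.
Intersection: {μ, ν, χ} — 3.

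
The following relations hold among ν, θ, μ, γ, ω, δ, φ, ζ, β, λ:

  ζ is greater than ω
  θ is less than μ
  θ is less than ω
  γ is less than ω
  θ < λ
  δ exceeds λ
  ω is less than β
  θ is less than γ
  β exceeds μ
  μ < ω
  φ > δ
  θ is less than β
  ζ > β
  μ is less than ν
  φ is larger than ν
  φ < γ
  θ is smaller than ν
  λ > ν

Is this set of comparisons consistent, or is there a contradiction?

The single ordering θ < μ < ν < λ < δ < φ < γ < ω < β < ζ satisfies every listed relation, so no contradiction arises.

consistent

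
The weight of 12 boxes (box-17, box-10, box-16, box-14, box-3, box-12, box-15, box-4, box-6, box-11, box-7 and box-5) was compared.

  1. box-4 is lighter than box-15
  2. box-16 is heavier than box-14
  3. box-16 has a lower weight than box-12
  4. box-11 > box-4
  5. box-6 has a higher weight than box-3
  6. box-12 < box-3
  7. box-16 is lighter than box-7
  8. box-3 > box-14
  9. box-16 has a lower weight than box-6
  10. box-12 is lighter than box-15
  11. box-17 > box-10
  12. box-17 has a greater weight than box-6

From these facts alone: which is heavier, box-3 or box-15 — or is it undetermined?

undetermined

Following every chain through box-3: above box-3 we get box-6, box-17; below box-3 we get box-14, box-16, box-12.
box-15 is not reached, and no chain runs the other way from box-15 to box-3.
So the given relations leave the order of box-3 and box-15 undetermined.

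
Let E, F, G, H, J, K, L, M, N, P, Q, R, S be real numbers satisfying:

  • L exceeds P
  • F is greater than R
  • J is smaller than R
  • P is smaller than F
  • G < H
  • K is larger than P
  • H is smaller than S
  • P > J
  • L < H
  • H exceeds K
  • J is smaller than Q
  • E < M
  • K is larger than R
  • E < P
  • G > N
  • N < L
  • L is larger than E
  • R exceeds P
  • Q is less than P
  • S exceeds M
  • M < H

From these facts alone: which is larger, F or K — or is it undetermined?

undetermined

Following every chain through F: below F we get E, J, Q, P, R.
K is not reached, and no chain runs the other way from K to F.
So the given relations leave the order of F and K undetermined.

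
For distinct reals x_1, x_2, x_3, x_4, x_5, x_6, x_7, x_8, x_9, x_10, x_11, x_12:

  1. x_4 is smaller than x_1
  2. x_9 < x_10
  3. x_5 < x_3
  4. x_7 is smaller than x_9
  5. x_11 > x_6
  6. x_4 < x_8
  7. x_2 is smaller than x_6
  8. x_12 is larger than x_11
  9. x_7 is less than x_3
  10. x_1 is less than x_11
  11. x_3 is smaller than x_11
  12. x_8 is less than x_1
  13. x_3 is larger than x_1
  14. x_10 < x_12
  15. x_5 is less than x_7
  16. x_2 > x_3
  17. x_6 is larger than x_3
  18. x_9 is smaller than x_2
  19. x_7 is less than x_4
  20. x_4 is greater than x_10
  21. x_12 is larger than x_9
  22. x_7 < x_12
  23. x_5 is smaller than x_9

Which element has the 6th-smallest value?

The consecutive relations fix a unique order: x_5 < x_7 < x_9 < x_10 < x_4 < x_8 < x_1 < x_3 < x_2 < x_6 < x_11 < x_12.
The 6th smallest is x_8.

x_8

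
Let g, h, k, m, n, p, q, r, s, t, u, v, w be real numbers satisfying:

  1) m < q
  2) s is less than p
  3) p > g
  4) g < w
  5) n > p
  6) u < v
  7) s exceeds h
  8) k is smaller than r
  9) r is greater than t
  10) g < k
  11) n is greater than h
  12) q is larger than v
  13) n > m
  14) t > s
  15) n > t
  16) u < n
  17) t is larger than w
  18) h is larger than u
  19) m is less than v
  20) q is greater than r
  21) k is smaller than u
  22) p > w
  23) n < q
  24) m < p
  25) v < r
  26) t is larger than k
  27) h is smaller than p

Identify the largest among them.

q

m is not greatest since m < v; g is not greatest since g < k; w is not greatest since w < t; k is not greatest since k < u; u is not greatest since u < h; h is not greatest since h < s; s is not greatest since s < t; t is not greatest since t < r; v is not greatest since v < q; p is not greatest since p < n; r is not greatest since r < q; n is not greatest since n < q.
Only q has nothing above it, so q is the largest.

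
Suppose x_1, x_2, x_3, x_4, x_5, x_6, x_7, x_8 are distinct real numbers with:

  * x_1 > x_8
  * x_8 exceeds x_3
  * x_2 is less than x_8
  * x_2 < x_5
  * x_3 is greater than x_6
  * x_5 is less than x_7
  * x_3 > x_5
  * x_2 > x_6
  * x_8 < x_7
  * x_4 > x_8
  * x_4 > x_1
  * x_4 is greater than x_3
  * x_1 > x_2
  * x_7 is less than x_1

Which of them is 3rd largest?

Piecing the relations together gives one ordering: x_6 < x_2 < x_5 < x_3 < x_8 < x_7 < x_1 < x_4.
Counting 3 from the largest end gives x_7.

x_7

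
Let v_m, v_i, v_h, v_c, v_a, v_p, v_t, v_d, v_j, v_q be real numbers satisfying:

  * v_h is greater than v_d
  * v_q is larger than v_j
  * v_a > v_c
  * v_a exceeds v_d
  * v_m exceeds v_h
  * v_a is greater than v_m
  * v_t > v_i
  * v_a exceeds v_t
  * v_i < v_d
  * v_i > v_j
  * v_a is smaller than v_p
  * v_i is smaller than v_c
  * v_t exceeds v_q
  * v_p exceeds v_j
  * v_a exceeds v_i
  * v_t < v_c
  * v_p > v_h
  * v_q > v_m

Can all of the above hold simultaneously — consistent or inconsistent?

Every relation is compatible with v_j < v_i < v_d < v_h < v_m < v_q < v_t < v_c < v_a < v_p; the set is consistent.

consistent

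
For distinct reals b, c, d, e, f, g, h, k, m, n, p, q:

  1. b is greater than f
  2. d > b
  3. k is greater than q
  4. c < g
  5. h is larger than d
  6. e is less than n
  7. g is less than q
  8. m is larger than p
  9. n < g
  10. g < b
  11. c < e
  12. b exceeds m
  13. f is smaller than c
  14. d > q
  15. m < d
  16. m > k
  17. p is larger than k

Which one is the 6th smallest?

The consecutive relations fix a unique order: f < c < e < n < g < q < k < p < m < b < d < h.
The 6th smallest is q.

q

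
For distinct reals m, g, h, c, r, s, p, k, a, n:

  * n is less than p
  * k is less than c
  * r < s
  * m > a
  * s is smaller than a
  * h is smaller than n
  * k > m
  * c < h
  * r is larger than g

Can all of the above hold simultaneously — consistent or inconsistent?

consistent

The single ordering g < r < s < a < m < k < c < h < n < p satisfies every listed relation, so no contradiction arises.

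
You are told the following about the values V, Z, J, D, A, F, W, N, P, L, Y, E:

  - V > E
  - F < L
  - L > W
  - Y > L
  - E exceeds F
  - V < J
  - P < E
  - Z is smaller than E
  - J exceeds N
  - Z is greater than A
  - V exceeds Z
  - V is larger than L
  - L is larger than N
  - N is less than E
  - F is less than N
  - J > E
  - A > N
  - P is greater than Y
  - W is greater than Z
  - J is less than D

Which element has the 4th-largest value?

E

Chaining the given pairs: F < N < A < Z < W < L < Y < P < E < V < J < D.
The 4th largest is E.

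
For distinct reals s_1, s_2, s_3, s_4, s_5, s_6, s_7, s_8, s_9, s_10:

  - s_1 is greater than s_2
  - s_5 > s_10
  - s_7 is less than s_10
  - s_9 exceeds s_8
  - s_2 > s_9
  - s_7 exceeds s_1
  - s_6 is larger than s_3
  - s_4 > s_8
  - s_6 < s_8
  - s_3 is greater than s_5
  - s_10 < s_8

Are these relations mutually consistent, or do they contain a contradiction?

We have s_8 < s_9 stated directly, yet also s_9 < s_2 < s_1 < s_7 < s_10 < s_5 < s_3 < s_6 < s_8 by chaining the others — so s_9 < s_8. Contradiction.

inconsistent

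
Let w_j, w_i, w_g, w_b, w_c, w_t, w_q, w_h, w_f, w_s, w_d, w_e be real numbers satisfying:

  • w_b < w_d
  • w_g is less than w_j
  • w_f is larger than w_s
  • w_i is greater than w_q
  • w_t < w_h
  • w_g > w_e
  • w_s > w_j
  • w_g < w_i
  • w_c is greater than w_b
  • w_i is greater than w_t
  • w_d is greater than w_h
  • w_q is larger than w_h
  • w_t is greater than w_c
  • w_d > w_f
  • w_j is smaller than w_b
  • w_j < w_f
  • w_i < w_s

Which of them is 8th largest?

w_c

The consecutive relations fix a unique order: w_e < w_g < w_j < w_b < w_c < w_t < w_h < w_q < w_i < w_s < w_f < w_d.
The 8th largest is w_c.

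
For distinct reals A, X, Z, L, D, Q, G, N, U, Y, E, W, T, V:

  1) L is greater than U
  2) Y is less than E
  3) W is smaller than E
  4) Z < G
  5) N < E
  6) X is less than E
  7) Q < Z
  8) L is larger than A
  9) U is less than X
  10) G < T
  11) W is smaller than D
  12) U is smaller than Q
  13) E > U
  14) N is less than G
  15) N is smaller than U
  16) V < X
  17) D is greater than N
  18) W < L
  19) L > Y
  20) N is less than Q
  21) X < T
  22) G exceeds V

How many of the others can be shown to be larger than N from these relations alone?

The elements the relations force above N are U, D, Q, Z, G, X, L, E, T — no chain reaches any other.
That is 9.

9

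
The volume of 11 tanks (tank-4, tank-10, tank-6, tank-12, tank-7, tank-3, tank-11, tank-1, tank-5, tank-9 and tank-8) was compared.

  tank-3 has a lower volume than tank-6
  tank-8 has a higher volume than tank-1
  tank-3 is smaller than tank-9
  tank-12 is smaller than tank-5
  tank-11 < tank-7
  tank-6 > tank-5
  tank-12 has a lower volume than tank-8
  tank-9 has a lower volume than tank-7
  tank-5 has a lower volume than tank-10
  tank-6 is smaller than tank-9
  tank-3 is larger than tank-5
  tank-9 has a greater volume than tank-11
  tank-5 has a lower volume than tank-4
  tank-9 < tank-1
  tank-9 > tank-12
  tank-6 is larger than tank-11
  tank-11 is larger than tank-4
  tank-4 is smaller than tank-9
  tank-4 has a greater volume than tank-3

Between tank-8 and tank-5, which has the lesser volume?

tank-5

Following the relations from tank-5: tank-5 < tank-3 < tank-4 < tank-11 < tank-6 < tank-9 < tank-1 < tank-8.
So tank-5 < tank-8; tank-5 is the smaller of the two.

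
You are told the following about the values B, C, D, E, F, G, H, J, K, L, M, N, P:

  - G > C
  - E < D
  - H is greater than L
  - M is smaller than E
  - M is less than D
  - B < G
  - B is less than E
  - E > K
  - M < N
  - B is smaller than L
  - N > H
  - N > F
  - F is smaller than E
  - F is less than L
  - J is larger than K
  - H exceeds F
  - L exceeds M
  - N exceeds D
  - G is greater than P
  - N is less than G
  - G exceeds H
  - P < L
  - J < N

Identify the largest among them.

G

Chaining downward from G: directly below it, B, P, C, H, N; then F, M, L, J, D; then K, E.
That covers every other element, and nothing is given above G, so G is the largest.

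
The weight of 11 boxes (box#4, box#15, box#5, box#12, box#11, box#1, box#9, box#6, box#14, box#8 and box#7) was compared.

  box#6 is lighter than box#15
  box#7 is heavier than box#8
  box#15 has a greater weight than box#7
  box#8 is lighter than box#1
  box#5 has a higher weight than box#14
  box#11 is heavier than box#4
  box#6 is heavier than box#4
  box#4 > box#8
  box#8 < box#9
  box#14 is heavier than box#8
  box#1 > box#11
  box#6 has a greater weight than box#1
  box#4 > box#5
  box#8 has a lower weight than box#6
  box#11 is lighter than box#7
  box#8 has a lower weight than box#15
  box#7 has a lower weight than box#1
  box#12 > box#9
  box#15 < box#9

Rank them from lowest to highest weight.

Nothing is placed below box#8, so it is least; from there box#8 < box#14; box#14 < box#5; box#5 < box#4; box#4 < box#11; box#11 < box#7; box#7 < box#1; box#1 < box#6; box#6 < box#15; box#15 < box#9; box#9 < box#12, each given directly.

box#8 < box#14 < box#5 < box#4 < box#11 < box#7 < box#1 < box#6 < box#15 < box#9 < box#12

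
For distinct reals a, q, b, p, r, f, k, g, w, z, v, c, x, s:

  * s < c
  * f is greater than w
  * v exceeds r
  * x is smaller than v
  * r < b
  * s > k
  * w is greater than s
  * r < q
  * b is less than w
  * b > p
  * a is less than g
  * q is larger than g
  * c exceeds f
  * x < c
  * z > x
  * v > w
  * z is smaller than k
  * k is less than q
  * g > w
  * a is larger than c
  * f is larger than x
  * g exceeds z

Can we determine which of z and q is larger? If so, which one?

Following the relations from z: z < k < s < w < f < c < a < g < q.
So q is larger.

q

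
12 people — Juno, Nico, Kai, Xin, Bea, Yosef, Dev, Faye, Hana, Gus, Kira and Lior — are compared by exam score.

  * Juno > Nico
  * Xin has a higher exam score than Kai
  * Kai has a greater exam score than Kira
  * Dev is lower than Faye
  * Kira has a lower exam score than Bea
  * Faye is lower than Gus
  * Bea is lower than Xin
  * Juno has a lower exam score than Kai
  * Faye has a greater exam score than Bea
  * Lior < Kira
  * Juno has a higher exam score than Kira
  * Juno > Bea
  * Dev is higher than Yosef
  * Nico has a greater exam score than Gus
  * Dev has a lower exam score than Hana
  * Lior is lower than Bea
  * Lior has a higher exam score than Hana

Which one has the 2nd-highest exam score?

Chaining the given pairs: Yosef < Dev < Hana < Lior < Kira < Bea < Faye < Gus < Nico < Juno < Kai < Xin.
The 2nd largest is Kai.

Kai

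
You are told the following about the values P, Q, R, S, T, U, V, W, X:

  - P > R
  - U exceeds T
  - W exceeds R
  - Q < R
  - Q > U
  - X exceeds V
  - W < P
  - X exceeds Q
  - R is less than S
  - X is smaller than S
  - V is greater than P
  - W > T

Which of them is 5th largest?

Piecing the relations together gives one ordering: T < U < Q < R < W < P < V < X < S.
Counting 5 from the largest end gives W.

W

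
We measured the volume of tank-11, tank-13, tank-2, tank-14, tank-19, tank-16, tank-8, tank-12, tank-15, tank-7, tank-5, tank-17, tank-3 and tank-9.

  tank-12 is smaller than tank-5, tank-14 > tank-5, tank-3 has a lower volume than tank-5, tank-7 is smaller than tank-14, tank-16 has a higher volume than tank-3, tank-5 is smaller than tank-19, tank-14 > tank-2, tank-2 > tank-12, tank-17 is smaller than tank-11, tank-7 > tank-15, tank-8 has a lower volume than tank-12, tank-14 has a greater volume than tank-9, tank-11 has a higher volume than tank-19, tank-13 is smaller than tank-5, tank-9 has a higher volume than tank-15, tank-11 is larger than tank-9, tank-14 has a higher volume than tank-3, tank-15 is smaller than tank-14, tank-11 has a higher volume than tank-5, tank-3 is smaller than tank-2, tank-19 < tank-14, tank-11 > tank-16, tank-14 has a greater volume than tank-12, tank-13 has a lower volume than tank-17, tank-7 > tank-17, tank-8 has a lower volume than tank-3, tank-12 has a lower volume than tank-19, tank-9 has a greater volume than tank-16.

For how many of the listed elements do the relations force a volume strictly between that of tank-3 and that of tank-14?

The relations place tank-3 below tank-14. An element lies strictly between them when it is forced above tank-3 and also forced below tank-14.
Above tank-3: {tank-16, tank-2, tank-5, tank-19, tank-9, tank-11}. Below tank-14: {tank-8, tank-12, tank-16, tank-13, tank-2, tank-15, tank-5, tank-17, tank-19, tank-9, tank-7}.
Intersection: {tank-16, tank-2, tank-5, tank-19, tank-9} — 5.

5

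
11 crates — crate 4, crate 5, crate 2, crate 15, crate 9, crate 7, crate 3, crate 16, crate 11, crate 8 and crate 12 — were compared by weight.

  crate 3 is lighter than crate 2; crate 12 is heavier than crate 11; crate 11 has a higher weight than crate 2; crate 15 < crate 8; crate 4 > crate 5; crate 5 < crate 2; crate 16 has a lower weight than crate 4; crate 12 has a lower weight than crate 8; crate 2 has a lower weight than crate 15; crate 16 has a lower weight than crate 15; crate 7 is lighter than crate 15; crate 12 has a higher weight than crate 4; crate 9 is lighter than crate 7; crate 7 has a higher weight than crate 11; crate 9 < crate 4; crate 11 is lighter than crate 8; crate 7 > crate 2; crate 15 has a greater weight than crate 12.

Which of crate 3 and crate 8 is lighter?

crate 3

Following the relations from crate 3: crate 3 < crate 2 < crate 11 < crate 7 < crate 15 < crate 8.
So crate 3 < crate 8; crate 3 is the lighter of the two.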